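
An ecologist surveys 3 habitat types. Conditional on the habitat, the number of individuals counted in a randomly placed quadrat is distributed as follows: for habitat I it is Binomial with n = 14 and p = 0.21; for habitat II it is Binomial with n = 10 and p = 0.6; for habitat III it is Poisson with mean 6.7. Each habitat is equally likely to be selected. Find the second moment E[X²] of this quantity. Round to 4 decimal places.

For each component E[X²] = Var + (mean)², giving I: 10.9662; II: 38.4; III: 51.59.
Overall E[X²] = 0.333333·10.9662 + 0.333333·38.4 + 0.333333·51.59 = 33.6521.

33.6521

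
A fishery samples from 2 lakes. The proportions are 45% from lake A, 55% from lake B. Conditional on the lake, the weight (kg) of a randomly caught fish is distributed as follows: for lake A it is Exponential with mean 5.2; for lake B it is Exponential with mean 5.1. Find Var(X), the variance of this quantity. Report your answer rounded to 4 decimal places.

26.4760

Per component, A: μ=5.2, E[X²]=54.08; B: μ=5.1, E[X²]=52.02.
E[X] = 0.45·5.2 + 0.55·5.1 = 5.145.
E[X²] = 0.45·54.08 + 0.55·52.02 = 52.947.
Var(X) = E[X²] − (E[X])² = 52.947 − 26.471 = 26.476.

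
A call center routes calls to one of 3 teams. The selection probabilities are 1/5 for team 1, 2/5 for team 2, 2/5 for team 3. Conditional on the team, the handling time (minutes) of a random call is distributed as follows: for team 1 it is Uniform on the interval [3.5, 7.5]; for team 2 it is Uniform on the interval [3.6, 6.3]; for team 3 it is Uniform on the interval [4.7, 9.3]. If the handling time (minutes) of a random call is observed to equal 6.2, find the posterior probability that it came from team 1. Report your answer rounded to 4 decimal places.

0.1754

Likelihoods f(6.2 | ·): 1: 0.25; 2: 0.37037; 3: 0.217391.
Posterior ∝ prior × likelihood. Numerator for 1: 0.2·0.25 = 0.05.
Normalizing constant: 0.2·0.25 + 0.4·0.37037 + 0.4·0.217391 = 0.285105.
P(1 | observation) = 0.05 / 0.285105 = 0.175374.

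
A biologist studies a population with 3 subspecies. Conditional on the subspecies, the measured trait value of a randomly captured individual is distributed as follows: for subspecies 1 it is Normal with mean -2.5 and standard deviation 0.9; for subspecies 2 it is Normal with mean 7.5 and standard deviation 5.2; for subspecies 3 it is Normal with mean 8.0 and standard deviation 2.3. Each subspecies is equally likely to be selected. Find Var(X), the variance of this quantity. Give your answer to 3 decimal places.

Per component, 1: μ=-2.5, E[X²]=7.06; 2: μ=7.5, E[X²]=83.29; 3: μ=8, E[X²]=69.29.
E[X] = 0.333333·-2.5 + 0.333333·7.5 + 0.333333·8 = 4.33333.
E[X²] = 0.333333·7.06 + 0.333333·83.29 + 0.333333·69.29 = 53.2133.
Var(X) = E[X²] − (E[X])² = 53.2133 − 18.7778 = 34.4356.

34.436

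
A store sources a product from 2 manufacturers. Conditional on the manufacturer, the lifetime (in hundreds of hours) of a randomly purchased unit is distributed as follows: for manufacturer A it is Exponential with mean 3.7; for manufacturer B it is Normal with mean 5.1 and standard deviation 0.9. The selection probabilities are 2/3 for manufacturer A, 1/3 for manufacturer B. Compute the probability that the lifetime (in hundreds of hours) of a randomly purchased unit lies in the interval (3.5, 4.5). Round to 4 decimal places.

0.1329

Conditional on each manufacturer, P(3.5 < X < 4.5): A: 0.0919627; B: 0.214772.
By total probability, P(3.5 < X < 4.5) = 0.666667·0.0919627 + 0.333333·0.214772 = 0.132899.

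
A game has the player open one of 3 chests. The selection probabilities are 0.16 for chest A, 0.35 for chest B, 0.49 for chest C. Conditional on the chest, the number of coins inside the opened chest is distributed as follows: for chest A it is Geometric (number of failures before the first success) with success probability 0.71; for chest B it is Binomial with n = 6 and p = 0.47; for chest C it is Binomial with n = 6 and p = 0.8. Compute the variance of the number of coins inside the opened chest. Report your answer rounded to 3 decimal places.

3.596

Per component, A: μ=0.408451, E[X²]=0.742115; B: μ=2.82, E[X²]=9.447; C: μ=4.8, E[X²]=24.
E[X] = 0.16·0.408451 + 0.35·2.82 + 0.49·4.8 = 3.40435.
E[X²] = 0.16·0.742115 + 0.35·9.447 + 0.49·24 = 15.1852.
Var(X) = E[X²] − (E[X])² = 15.1852 − 11.5896 = 3.59558.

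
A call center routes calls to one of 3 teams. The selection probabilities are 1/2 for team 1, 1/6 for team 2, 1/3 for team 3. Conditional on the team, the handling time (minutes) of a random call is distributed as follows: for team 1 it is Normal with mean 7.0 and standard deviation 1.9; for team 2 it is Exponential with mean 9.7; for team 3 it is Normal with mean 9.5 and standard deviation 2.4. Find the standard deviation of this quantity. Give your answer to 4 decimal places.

4.5889

Per component, 1: μ=7, E[X²]=52.61; 2: μ=9.7, E[X²]=188.18; 3: μ=9.5, E[X²]=96.01.
E[X] = 0.5·7 + 0.166667·9.7 + 0.333333·9.5 = 8.28333.
E[X²] = 0.5·52.61 + 0.166667·188.18 + 0.333333·96.01 = 89.6717.
Var(X) = E[X²] − (E[X])² = 89.6717 − 68.6136 = 21.0581.
SD(X) = √21.0581 = 4.58891.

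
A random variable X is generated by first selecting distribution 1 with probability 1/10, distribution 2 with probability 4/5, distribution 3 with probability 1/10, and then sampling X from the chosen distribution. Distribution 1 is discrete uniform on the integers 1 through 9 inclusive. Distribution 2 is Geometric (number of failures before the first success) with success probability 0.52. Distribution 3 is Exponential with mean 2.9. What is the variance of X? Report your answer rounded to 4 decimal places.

4.6142

Per component, 1: μ=5, E[X²]=31.6667; 2: μ=0.923077, E[X²]=2.62722; 3: μ=2.9, E[X²]=16.82.
E[X] = 0.1·5 + 0.8·0.923077 + 0.1·2.9 = 1.52846.
E[X²] = 0.1·31.6667 + 0.8·2.62722 + 0.1·16.82 = 6.95044.
Var(X) = E[X²] − (E[X])² = 6.95044 − 2.33619 = 4.61425.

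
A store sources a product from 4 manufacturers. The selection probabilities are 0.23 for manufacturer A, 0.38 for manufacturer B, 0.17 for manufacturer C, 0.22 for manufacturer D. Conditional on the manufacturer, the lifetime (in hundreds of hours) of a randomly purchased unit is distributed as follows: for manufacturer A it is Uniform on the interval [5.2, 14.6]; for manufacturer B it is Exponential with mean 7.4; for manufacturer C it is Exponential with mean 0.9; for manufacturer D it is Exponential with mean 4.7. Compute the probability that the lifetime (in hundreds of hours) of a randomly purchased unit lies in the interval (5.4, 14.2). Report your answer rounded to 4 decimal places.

Conditional on each manufacturer, P(5.4 < X < 14.2): A: 0.93617; B: 0.335274; C: 0.00247861; D: 0.268235.
By total probability, P(5.4 < X < 14.2) = 0.23·0.93617 + 0.38·0.335274 + 0.17·0.00247861 + 0.22·0.268235 = 0.402156.

0.4022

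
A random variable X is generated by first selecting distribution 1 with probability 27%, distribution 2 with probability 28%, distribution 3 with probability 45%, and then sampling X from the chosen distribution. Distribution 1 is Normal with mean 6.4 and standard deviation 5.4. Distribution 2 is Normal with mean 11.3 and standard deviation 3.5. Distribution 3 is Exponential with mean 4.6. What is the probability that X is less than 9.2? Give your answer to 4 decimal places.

0.6543

Conditional on each component, P(X < 9.2): 1: 0.697952; 2: 0.274253; 3: 0.864665.
By total probability, P(X < 9.2) = 0.27·0.697952 + 0.28·0.274253 + 0.45·0.864665 = 0.654337.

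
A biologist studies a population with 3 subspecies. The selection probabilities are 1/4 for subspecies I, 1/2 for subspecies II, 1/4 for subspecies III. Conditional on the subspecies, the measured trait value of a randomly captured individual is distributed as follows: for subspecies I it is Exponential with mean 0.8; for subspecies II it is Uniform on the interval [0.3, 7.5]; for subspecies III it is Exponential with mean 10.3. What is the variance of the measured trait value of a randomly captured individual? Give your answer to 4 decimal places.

40.8044

Per component, I: μ=0.8, E[X²]=1.28; II: μ=3.9, E[X²]=19.53; III: μ=10.3, E[X²]=212.18.
E[X] = 0.25·0.8 + 0.5·3.9 + 0.25·10.3 = 4.725.
E[X²] = 0.25·1.28 + 0.5·19.53 + 0.25·212.18 = 63.13.
Var(X) = E[X²] − (E[X])² = 63.13 − 22.3256 = 40.8044.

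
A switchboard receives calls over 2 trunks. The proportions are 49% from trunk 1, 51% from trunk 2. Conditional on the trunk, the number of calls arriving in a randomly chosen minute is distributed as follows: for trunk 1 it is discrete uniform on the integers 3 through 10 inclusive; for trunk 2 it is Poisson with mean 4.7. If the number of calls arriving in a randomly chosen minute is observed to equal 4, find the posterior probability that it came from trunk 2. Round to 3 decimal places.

Likelihoods P(X=4 | ·): 1: 0.125; 2: 0.184925.
Posterior ∝ prior × likelihood. Numerator for 2: 0.51·0.184925 = 0.0943119.
Normalizing constant: 0.49·0.125 + 0.51·0.184925 = 0.155562.
P(2 | observation) = 0.0943119 / 0.155562 = 0.606266.

0.606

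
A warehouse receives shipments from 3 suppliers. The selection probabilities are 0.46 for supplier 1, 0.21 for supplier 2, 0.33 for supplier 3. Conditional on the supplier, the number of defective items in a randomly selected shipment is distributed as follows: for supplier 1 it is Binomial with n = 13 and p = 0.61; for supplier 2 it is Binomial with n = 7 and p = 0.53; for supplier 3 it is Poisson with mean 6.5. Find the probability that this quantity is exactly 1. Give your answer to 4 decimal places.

0.0117

Conditional on each supplier, P(X = 1): 1: 9.81858e-05; 2: 0.0399909; 3: 0.00977235.
By total probability, P(X = 1) = 0.46·9.81858e-05 + 0.21·0.0399909 + 0.33·0.00977235 = 0.0116681.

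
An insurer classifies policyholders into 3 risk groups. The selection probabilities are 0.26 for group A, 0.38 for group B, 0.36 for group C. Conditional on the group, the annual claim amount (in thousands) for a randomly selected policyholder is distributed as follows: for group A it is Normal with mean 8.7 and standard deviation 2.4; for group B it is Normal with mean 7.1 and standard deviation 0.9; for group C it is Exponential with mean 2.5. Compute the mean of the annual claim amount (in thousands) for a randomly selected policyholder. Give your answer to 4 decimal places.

Component means — A: 8.7; B: 7.1; C: 2.5.
E[X] = 0.26·8.7 + 0.38·7.1 + 0.36·2.5 = 5.86.

5.8600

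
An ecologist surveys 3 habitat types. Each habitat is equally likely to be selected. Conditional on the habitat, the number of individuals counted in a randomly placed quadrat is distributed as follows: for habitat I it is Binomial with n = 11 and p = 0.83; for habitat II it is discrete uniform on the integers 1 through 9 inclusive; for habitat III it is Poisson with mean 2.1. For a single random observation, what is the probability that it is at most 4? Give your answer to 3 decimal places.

0.461

Conditional on each habitat, P(X ≤ 4): I: 0.000713135; II: 0.444444; III: 0.937874.
By total probability, P(X ≤ 4) = 0.333333·0.000713135 + 0.333333·0.444444 + 0.333333·0.937874 = 0.46101.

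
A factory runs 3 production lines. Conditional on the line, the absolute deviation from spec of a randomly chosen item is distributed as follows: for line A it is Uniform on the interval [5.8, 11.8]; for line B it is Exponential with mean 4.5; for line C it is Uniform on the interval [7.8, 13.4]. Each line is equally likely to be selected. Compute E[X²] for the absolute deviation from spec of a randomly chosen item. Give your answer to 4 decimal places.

For each component E[X²] = Var + (mean)², giving A: 80.44; B: 40.5; C: 114.973.
Overall E[X²] = 0.333333·80.44 + 0.333333·40.5 + 0.333333·114.973 = 78.6378.

78.6378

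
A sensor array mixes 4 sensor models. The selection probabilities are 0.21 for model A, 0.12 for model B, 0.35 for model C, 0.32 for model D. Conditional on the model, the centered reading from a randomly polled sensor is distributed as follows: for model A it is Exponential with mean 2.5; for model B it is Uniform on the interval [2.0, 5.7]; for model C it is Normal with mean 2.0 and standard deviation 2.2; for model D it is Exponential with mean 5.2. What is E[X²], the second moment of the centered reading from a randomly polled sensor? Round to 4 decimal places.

For each component E[X²] = Var + (mean)², giving A: 12.5; B: 15.9633; C: 8.84; D: 54.08.
Overall E[X²] = 0.21·12.5 + 0.12·15.9633 + 0.35·8.84 + 0.32·54.08 = 24.9402.

24.9402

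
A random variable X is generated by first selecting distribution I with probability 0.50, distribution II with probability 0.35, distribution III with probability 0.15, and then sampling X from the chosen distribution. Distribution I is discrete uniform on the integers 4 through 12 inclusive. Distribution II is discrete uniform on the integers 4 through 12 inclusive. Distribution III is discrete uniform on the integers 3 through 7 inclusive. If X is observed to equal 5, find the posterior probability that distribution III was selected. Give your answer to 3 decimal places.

Likelihoods P(X=5 | ·): I: 0.111111; II: 0.111111; III: 0.2.
Posterior ∝ prior × likelihood. Numerator for III: 0.15·0.2 = 0.03.
Normalizing constant: 0.5·0.111111 + 0.35·0.111111 + 0.15·0.2 = 0.124444.
P(III | observation) = 0.03 / 0.124444 = 0.241071.

0.241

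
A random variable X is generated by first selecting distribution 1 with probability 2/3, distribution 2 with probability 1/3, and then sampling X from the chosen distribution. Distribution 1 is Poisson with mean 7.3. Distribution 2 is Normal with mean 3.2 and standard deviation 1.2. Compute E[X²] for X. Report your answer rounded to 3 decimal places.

For each component E[X²] = Var + (mean)², giving 1: 60.59; 2: 11.68.
Overall E[X²] = 0.666667·60.59 + 0.333333·11.68 = 44.2867.

44.287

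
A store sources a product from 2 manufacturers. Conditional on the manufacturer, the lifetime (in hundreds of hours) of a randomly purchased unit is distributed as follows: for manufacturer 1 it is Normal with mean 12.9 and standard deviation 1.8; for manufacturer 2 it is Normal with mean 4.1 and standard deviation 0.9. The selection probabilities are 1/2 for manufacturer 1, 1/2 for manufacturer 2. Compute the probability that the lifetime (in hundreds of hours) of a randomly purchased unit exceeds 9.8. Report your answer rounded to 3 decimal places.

0.479

Conditional on each manufacturer, P(X > 9.8): 1: 0.957485; 2: 1.1996e-10.
By total probability, P(X > 9.8) = 0.5·0.957485 + 0.5·1.1996e-10 = 0.478743.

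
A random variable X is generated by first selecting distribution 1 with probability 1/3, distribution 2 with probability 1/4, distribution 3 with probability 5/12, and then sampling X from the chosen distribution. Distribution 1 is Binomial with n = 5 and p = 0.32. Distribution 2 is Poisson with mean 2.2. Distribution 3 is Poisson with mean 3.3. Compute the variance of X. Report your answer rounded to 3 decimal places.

2.845

Per component, 1: μ=1.6, E[X²]=3.648; 2: μ=2.2, E[X²]=7.04; 3: μ=3.3, E[X²]=14.19.
E[X] = 0.333333·1.6 + 0.25·2.2 + 0.416667·3.3 = 2.45833.
E[X²] = 0.333333·3.648 + 0.25·7.04 + 0.416667·14.19 = 8.8885.
Var(X) = E[X²] − (E[X])² = 8.8885 − 6.0434 = 2.8451.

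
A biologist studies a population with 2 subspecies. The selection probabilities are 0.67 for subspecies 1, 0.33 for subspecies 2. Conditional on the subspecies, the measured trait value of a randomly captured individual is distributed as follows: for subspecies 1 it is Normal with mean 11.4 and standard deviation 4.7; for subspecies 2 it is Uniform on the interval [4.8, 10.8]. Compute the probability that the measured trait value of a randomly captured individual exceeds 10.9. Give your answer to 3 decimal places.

0.363

Conditional on each subspecies, P(X > 10.9): 1: 0.542361; 2: 0.
By total probability, P(X > 10.9) = 0.67·0.542361 + 0.33·0 = 0.363382.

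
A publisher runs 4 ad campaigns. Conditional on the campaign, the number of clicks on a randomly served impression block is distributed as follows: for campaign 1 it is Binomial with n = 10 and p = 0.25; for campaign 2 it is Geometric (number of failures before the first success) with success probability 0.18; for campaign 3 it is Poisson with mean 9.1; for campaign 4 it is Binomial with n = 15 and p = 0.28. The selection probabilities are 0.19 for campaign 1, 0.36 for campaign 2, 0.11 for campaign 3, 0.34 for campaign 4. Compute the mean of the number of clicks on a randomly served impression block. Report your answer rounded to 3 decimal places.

4.544

Component means — 1: 2.5; 2: 4.55556; 3: 9.1; 4: 4.2.
E[X] = 0.19·2.5 + 0.36·4.55556 + 0.11·9.1 + 0.34·4.2 = 4.544.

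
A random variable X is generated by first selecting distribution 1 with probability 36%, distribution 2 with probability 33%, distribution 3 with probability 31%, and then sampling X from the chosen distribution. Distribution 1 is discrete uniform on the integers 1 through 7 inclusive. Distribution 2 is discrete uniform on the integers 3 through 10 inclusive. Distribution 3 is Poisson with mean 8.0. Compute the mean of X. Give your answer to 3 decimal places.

6.065

Component means — 1: 4; 2: 6.5; 3: 8.
E[X] = 0.36·4 + 0.33·6.5 + 0.31·8 = 6.065.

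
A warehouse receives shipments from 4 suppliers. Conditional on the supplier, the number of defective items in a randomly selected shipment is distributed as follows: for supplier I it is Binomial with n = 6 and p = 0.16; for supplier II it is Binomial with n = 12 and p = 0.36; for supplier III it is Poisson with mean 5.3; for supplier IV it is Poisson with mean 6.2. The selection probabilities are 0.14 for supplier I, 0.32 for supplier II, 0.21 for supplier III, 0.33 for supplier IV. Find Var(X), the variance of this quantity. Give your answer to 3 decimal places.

Per component, I: μ=0.96, E[X²]=1.728; II: μ=4.32, E[X²]=21.4272; III: μ=5.3, E[X²]=33.39; IV: μ=6.2, E[X²]=44.64.
E[X] = 0.14·0.96 + 0.32·4.32 + 0.21·5.3 + 0.33·6.2 = 4.6758.
E[X²] = 0.14·1.728 + 0.32·21.4272 + 0.21·33.39 + 0.33·44.64 = 28.8417.
Var(X) = E[X²] − (E[X])² = 28.8417 − 21.8631 = 6.97862.

6.979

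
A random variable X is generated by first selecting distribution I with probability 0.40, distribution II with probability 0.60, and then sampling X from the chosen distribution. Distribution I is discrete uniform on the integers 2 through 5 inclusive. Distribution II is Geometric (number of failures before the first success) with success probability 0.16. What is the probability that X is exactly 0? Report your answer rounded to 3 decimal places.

Conditional on each component, P(X = 0): I: 0; II: 0.16.
By total probability, P(X = 0) = 0.4·0 + 0.6·0.16 = 0.096.

0.096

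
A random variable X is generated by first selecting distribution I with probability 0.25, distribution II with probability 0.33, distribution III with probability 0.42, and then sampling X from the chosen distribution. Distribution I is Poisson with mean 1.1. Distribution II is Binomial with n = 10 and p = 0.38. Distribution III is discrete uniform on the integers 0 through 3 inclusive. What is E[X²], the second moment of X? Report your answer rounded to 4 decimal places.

For each component E[X²] = Var + (mean)², giving I: 2.31; II: 16.796; III: 3.5.
Overall E[X²] = 0.25·2.31 + 0.33·16.796 + 0.42·3.5 = 7.59018.

7.5902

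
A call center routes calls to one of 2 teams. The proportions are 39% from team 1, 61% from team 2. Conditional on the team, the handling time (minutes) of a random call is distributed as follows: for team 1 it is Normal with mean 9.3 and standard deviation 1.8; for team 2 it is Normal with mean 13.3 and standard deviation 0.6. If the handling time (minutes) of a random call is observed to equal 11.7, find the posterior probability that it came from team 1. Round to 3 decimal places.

Likelihoods f(11.7 | ·): 1: 0.0911167; 2: 0.0189933.
Posterior ∝ prior × likelihood. Numerator for 1: 0.39·0.0911167 = 0.0355355.
Normalizing constant: 0.39·0.0911167 + 0.61·0.0189933 = 0.0471214.
P(1 | observation) = 0.0355355 / 0.0471214 = 0.754126.

0.754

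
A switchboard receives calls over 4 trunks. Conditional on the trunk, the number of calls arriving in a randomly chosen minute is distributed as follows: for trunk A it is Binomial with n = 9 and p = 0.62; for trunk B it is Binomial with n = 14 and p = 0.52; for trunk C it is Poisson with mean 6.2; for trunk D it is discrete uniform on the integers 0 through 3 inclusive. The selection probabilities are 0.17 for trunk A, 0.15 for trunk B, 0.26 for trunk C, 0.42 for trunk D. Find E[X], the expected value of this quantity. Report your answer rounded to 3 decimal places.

4.283

Component means — A: 5.58; B: 7.28; C: 6.2; D: 1.5.
E[X] = 0.17·5.58 + 0.15·7.28 + 0.26·6.2 + 0.42·1.5 = 4.2826.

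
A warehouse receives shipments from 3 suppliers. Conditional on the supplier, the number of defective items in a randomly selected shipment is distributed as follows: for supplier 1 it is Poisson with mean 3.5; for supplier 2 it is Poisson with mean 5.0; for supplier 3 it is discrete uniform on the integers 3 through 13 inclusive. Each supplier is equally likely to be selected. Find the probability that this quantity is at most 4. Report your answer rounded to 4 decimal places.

Conditional on each supplier, P(X ≤ 4): 1: 0.725445; 2: 0.440493; 3: 0.181818.
By total probability, P(X ≤ 4) = 0.333333·0.725445 + 0.333333·0.440493 + 0.333333·0.181818 = 0.449252.

0.4493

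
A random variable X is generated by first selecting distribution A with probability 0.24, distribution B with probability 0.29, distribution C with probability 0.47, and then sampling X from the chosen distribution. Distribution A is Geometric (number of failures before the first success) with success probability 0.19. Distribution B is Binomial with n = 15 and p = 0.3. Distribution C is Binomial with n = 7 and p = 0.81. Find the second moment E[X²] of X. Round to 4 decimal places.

For each component E[X²] = Var + (mean)², giving A: 40.6122; B: 23.4; C: 33.2262.
Overall E[X²] = 0.24·40.6122 + 0.29·23.4 + 0.47·33.2262 = 32.1492.

32.1492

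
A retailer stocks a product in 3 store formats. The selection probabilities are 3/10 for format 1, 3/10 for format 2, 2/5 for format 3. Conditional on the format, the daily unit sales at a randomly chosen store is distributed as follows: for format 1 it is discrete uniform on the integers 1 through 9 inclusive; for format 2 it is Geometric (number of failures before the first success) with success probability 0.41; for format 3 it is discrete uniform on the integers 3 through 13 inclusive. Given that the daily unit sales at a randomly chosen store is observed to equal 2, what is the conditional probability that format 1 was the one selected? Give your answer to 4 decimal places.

Likelihoods P(X=2 | ·): 1: 0.111111; 2: 0.142721; 3: 0.
Posterior ∝ prior × likelihood. Numerator for 1: 0.3·0.111111 = 0.0333333.
Normalizing constant: 0.3·0.111111 + 0.3·0.142721 + 0.4·0 = 0.0761496.
P(1 | observation) = 0.0333333 / 0.0761496 = 0.437735.

0.4377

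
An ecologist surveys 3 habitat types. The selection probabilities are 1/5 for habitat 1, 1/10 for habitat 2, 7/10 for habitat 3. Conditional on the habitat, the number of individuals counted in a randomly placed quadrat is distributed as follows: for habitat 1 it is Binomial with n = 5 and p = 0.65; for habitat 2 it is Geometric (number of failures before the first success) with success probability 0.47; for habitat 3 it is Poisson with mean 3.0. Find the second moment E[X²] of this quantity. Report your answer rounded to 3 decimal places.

For each component E[X²] = Var + (mean)², giving 1: 11.7; 2: 3.67089; 3: 12.
Overall E[X²] = 0.2·11.7 + 0.1·3.67089 + 0.7·12 = 11.1071.

11.107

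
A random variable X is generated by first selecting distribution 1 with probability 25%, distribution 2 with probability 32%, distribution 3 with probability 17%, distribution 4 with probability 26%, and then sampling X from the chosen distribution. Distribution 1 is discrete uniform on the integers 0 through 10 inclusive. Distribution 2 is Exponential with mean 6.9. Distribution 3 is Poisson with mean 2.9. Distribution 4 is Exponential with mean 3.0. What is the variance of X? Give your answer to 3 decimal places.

23.441

Per component, 1: μ=5, E[X²]=35; 2: μ=6.9, E[X²]=95.22; 3: μ=2.9, E[X²]=11.31; 4: μ=3, E[X²]=18.
E[X] = 0.25·5 + 0.32·6.9 + 0.17·2.9 + 0.26·3 = 4.731.
E[X²] = 0.25·35 + 0.32·95.22 + 0.17·11.31 + 0.26·18 = 45.8231.
Var(X) = E[X²] − (E[X])² = 45.8231 − 22.3824 = 23.4407.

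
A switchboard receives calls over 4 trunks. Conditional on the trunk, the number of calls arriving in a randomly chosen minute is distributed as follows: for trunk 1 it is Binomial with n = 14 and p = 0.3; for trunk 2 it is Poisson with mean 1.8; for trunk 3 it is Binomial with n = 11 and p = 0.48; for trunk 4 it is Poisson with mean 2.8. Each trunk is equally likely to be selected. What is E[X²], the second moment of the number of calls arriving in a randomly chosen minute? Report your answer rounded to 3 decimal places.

For each component E[X²] = Var + (mean)², giving 1: 20.58; 2: 5.04; 3: 30.624; 4: 10.64.
Overall E[X²] = 0.25·20.58 + 0.25·5.04 + 0.25·30.624 + 0.25·10.64 = 16.721.

16.721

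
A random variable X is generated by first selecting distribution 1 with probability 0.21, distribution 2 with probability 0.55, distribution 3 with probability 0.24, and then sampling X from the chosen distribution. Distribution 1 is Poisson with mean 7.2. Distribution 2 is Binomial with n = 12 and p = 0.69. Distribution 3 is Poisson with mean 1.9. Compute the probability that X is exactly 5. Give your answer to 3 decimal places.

Conditional on each component, P(X = 5): 1: 0.120382; 2: 0.0340802; 3: 0.0308622.
By total probability, P(X = 5) = 0.21·0.120382 + 0.55·0.0340802 + 0.24·0.0308622 = 0.0514312.

0.051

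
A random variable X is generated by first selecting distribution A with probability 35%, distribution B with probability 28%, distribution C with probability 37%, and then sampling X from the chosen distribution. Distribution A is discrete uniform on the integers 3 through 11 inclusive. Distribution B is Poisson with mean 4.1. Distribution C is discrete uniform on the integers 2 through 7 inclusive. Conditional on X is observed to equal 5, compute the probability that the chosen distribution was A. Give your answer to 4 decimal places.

0.2675

Likelihoods P(X=5 | ·): A: 0.111111; B: 0.160004; C: 0.166667.
Posterior ∝ prior × likelihood. Numerator for A: 0.35·0.111111 = 0.0388889.
Normalizing constant: 0.35·0.111111 + 0.28·0.160004 + 0.37·0.166667 = 0.145357.
P(A | observation) = 0.0388889 / 0.145357 = 0.267541.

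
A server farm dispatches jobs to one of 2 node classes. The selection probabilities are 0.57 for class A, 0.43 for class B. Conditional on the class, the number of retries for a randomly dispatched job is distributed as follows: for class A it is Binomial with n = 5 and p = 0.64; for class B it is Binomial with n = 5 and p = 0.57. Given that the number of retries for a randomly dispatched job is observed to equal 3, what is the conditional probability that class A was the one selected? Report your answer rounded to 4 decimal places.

0.5681

Likelihoods P(X=3 | ·): A: 0.339739; B: 0.342422.
Posterior ∝ prior × likelihood. Numerator for A: 0.57·0.339739 = 0.193651.
Normalizing constant: 0.57·0.339739 + 0.43·0.342422 = 0.340892.
P(A | observation) = 0.193651 / 0.340892 = 0.568071.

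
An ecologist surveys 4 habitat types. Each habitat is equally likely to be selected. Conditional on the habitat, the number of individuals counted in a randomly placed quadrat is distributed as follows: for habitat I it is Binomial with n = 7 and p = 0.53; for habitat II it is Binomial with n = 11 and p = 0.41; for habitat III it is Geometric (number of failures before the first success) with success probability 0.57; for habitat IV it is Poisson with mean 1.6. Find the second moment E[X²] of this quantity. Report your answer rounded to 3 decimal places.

For each component E[X²] = Var + (mean)², giving I: 15.5078; II: 23.001; III: 1.89258; IV: 4.16.
Overall E[X²] = 0.25·15.5078 + 0.25·23.001 + 0.25·1.89258 + 0.25·4.16 = 11.1403.

11.140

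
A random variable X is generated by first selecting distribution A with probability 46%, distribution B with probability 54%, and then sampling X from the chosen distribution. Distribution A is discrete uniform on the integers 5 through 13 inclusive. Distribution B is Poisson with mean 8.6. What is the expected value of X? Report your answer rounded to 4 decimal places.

8.7840

Component means — A: 9; B: 8.6.
E[X] = 0.46·9 + 0.54·8.6 = 8.784.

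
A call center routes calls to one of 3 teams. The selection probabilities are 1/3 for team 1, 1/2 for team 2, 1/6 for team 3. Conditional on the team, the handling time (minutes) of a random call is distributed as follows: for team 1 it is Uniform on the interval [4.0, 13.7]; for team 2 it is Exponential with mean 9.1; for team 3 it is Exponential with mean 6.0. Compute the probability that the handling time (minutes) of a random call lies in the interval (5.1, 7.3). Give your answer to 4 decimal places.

0.1588

Conditional on each team, P(5.1 < X < 7.3): 1: 0.226804; 2: 0.122616; 3: 0.131199.
By total probability, P(5.1 < X < 7.3) = 0.333333·0.226804 + 0.5·0.122616 + 0.166667·0.131199 = 0.158776.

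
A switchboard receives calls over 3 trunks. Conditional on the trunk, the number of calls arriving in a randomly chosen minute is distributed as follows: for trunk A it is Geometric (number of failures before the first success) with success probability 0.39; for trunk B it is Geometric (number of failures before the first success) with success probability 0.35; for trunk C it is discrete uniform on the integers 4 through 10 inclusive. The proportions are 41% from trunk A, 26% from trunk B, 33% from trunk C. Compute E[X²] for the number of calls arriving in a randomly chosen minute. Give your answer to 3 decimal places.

For each component E[X²] = Var + (mean)², giving A: 6.45694; B: 8.7551; C: 53.
Overall E[X²] = 0.41·6.45694 + 0.26·8.7551 + 0.33·53 = 22.4137.

22.414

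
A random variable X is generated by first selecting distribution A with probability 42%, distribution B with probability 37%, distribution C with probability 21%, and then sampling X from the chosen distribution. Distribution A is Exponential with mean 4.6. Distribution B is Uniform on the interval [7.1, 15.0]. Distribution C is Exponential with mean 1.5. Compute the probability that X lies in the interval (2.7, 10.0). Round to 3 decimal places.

0.356

Conditional on each component, P(2.7 < X < 10.0): A: 0.442285; B: 0.367089; C: 0.164026.
By total probability, P(2.7 < X < 10.0) = 0.42·0.442285 + 0.37·0.367089 + 0.21·0.164026 = 0.356028.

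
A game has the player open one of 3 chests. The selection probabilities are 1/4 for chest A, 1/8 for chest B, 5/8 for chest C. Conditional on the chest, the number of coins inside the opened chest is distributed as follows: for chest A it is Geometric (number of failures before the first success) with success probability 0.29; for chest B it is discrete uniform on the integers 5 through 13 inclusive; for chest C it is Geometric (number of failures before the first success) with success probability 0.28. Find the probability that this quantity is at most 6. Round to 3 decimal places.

0.817

Conditional on each chest, P(X ≤ 6): A: 0.909049; B: 0.222222; C: 0.899694.
By total probability, P(X ≤ 6) = 0.25·0.909049 + 0.125·0.222222 + 0.625·0.899694 = 0.817349.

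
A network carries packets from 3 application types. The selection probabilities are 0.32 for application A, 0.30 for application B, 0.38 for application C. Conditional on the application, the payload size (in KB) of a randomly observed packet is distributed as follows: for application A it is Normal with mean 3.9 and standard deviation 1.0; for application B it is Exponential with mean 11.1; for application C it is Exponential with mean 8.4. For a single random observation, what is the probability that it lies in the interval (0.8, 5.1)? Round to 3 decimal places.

Conditional on each application, P(0.8 < X < 5.1): A: 0.883963; B: 0.298839; C: 0.364251.
By total probability, P(0.8 < X < 5.1) = 0.32·0.883963 + 0.3·0.298839 + 0.38·0.364251 = 0.510935.

0.511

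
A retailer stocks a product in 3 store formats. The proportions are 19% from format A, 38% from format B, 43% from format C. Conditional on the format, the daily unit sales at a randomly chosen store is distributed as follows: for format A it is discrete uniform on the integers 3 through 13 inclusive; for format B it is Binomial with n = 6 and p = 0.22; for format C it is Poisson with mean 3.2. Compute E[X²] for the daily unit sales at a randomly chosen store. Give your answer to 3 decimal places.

For each component E[X²] = Var + (mean)², giving A: 74; B: 2.772; C: 13.44.
Overall E[X²] = 0.19·74 + 0.38·2.772 + 0.43·13.44 = 20.8926.

20.893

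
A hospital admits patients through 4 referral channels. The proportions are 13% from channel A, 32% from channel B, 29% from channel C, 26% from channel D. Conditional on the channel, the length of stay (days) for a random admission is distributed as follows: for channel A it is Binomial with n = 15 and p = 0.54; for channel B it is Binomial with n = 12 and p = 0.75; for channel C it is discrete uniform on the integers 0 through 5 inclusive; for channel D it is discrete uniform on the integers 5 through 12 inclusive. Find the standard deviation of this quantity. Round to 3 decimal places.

3.360

Per component, A: μ=8.1, E[X²]=69.336; B: μ=9, E[X²]=83.25; C: μ=2.5, E[X²]=9.16667; D: μ=8.5, E[X²]=77.5.
E[X] = 0.13·8.1 + 0.32·9 + 0.29·2.5 + 0.26·8.5 = 6.868.
E[X²] = 0.13·69.336 + 0.32·83.25 + 0.29·9.16667 + 0.26·77.5 = 58.462.
Var(X) = E[X²] − (E[X])² = 58.462 − 47.1694 = 11.2926.
SD(X) = √11.2926 = 3.36044.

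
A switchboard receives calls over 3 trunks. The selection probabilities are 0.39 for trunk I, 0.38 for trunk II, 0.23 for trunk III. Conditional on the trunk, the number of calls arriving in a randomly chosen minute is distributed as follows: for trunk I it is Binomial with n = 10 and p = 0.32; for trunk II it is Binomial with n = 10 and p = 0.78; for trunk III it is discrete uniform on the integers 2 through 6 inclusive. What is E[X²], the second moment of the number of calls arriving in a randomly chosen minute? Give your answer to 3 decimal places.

For each component E[X²] = Var + (mean)², giving I: 12.416; II: 62.556; III: 18.
Overall E[X²] = 0.39·12.416 + 0.38·62.556 + 0.23·18 = 32.7535.

32.754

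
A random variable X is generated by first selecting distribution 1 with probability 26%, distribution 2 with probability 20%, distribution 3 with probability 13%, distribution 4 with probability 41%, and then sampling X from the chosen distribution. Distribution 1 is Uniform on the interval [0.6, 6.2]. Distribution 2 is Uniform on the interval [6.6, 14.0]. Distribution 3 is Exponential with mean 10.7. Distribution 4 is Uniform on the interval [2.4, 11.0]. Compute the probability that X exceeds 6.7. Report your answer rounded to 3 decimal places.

0.472

Conditional on each component, P(X > 6.7): 1: 0; 2: 0.986486; 3: 0.534636; 4: 0.5.
By total probability, P(X > 6.7) = 0.26·0 + 0.2·0.986486 + 0.13·0.534636 + 0.41·0.5 = 0.4718.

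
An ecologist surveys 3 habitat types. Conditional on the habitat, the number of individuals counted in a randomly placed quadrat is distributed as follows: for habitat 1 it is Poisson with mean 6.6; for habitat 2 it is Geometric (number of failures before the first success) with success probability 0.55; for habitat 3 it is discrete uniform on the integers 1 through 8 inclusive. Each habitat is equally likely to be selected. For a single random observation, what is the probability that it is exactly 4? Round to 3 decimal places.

Conditional on each habitat, P(X = 4): 1: 0.107553; 2: 0.0225534; 3: 0.125.
By total probability, P(X = 4) = 0.333333·0.107553 + 0.333333·0.0225534 + 0.333333·0.125 = 0.0850353.

0.085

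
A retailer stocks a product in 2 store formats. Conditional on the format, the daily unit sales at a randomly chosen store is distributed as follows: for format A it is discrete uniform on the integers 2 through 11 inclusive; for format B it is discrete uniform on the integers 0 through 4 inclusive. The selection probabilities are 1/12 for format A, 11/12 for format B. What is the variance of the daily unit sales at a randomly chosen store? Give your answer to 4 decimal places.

Per component, A: μ=6.5, E[X²]=50.5; B: μ=2, E[X²]=6.
E[X] = 0.0833333·6.5 + 0.916667·2 = 2.375.
E[X²] = 0.0833333·50.5 + 0.916667·6 = 9.70833.
Var(X) = E[X²] − (E[X])² = 9.70833 − 5.64062 = 4.06771.

4.0677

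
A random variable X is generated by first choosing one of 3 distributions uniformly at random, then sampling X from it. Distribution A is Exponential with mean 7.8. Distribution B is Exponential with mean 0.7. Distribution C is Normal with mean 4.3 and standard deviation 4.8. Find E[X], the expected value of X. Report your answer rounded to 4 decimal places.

Component means — A: 7.8; B: 0.7; C: 4.3.
E[X] = 0.333333·7.8 + 0.333333·0.7 + 0.333333·4.3 = 4.26667.

4.2667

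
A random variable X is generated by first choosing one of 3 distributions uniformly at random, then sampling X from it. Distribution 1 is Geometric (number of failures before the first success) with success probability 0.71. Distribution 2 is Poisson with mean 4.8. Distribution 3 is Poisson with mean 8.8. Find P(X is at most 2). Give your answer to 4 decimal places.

Conditional on each component, P(X ≤ 2): 1: 0.975611; 2: 0.142539; 3: 0.00731357.
By total probability, P(X ≤ 2) = 0.333333·0.975611 + 0.333333·0.142539 + 0.333333·0.00731357 = 0.375155.

0.3752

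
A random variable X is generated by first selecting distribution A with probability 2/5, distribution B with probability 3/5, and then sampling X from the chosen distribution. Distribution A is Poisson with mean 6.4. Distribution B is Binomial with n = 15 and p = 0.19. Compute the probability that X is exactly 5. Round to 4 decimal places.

0.1137

Conditional on each component, P(X = 5): A: 0.148674; B: 0.0904011.
By total probability, P(X = 5) = 0.4·0.148674 + 0.6·0.0904011 = 0.11371.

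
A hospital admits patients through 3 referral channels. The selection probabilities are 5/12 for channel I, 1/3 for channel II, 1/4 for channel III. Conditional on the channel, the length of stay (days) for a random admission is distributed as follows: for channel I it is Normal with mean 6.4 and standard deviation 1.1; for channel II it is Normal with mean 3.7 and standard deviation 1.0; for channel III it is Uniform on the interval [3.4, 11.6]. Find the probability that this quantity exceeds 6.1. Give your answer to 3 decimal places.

Conditional on each channel, P(X > 6.1): I: 0.607469; II: 0.00819754; III: 0.670732.
By total probability, P(X > 6.1) = 0.416667·0.607469 + 0.333333·0.00819754 + 0.25·0.670732 = 0.423527.

0.424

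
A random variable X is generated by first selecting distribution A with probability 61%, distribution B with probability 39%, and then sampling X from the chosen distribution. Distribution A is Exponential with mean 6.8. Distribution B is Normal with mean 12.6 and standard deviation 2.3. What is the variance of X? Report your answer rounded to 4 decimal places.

Per component, A: μ=6.8, E[X²]=92.48; B: μ=12.6, E[X²]=164.05.
E[X] = 0.61·6.8 + 0.39·12.6 = 9.062.
E[X²] = 0.61·92.48 + 0.39·164.05 = 120.392.
Var(X) = E[X²] − (E[X])² = 120.392 − 82.1198 = 38.2725.

38.2725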